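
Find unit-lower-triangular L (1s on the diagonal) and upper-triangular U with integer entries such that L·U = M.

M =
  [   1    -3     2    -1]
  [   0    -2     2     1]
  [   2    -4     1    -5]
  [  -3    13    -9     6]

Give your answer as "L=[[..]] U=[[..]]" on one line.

L=[[1,0,0,0],[0,1,0,0],[2,-1,1,0],[-3,-2,-1,1]] U=[[1,-3,2,-1],[0,-2,2,1],[0,0,-1,-2],[0,0,0,3]]

  row1 -= 0·row0 → [0,-2,2,1]
  row2 -= 2·row0 → [0,2,-3,-3]
  row3 -= -3·row0 → [0,4,-3,3]
  row2 -= -1·row1 → [0,0,-1,-2]
  row3 -= -2·row1 → [0,0,1,5]
  row3 -= -1·row2 → [0,0,0,3]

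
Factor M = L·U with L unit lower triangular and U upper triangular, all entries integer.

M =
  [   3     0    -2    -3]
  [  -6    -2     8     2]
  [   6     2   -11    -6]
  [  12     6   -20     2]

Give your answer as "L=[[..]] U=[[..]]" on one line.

L=[[1,0,0,0],[-2,1,0,0],[2,-1,1,0],[4,-3,0,1]] U=[[3,0,-2,-3],[0,-2,4,-4],[0,0,-3,-4],[0,0,0,2]]

  r1 -= -2·r0 → [0,-2,4,-4]
  r2 -= 2·r0 → [0,2,-7,0]
  r3 -= 4·r0 → [0,6,-12,14]
  r2 -= -1·r1 → [0,0,-3,-4]
  r3 -= -3·r1 → [0,0,0,2]
  r3 -= 0·r2 → [0,0,0,2]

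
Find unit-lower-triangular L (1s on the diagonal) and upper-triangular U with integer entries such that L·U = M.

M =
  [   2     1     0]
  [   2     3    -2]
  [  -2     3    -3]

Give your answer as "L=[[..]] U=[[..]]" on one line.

L=[[1,0,0],[1,1,0],[-1,2,1]] U=[[2,1,0],[0,2,-2],[0,0,1]]

  row1 -= 1·row0 → [0,2,-2]
  row2 -= -1·row0 → [0,4,-3]
  row2 -= 2·row1 → [0,0,1]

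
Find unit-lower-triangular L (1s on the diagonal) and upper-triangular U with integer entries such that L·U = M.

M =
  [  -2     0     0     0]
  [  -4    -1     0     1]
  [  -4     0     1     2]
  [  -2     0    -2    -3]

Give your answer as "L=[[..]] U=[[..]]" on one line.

  r1 -= 2·r0 → [0,-1,0,1]
  r2 -= 2·r0 → [0,0,1,2]
  r3 -= 1·r0 → [0,0,-2,-3]
  r2 -= 0·r1 → [0,0,1,2]
  r3 -= 0·r1 → [0,0,-2,-3]
  r3 -= -2·r2 → [0,0,0,1]

L=[[1,0,0,0],[2,1,0,0],[2,0,1,0],[1,0,-2,1]] U=[[-2,0,0,0],[0,-1,0,1],[0,0,1,2],[0,0,0,1]]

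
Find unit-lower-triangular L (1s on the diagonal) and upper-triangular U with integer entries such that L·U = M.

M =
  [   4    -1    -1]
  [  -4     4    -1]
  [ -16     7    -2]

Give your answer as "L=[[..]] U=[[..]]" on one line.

L=[[1,0,0],[-1,1,0],[-4,1,1]] U=[[4,-1,-1],[0,3,-2],[0,0,-4]]

  r1 -= -1·r0 → [0,3,-2]
  r2 -= -4·r0 → [0,3,-6]
  r2 -= 1·r1 → [0,0,-4]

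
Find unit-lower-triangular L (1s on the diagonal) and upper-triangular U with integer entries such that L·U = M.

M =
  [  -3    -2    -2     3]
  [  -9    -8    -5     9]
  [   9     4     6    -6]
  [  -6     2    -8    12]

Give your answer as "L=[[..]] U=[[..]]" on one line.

  row1 -= 3·row0 → [0,-2,1,0]
  row2 -= -3·row0 → [0,-2,0,3]
  row3 -= 2·row0 → [0,6,-4,6]
  row2 -= 1·row1 → [0,0,-1,3]
  row3 -= -3·row1 → [0,0,-1,6]
  row3 -= 1·row2 → [0,0,0,3]

L=[[1,0,0,0],[3,1,0,0],[-3,1,1,0],[2,-3,1,1]] U=[[-3,-2,-2,3],[0,-2,1,0],[0,0,-1,3],[0,0,0,3]]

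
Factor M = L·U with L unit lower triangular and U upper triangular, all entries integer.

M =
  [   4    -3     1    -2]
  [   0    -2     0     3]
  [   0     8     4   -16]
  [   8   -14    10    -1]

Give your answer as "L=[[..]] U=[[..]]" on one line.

L=[[1,0,0,0],[0,1,0,0],[0,-4,1,0],[2,4,2,1]] U=[[4,-3,1,-2],[0,-2,0,3],[0,0,4,-4],[0,0,0,-1]]

  r1 -= 0·r0 → [0,-2,0,3]
  r2 -= 0·r0 → [0,8,4,-16]
  r3 -= 2·r0 → [0,-8,8,3]
  r2 -= -4·r1 → [0,0,4,-4]
  r3 -= 4·r1 → [0,0,8,-9]
  r3 -= 2·r2 → [0,0,0,-1]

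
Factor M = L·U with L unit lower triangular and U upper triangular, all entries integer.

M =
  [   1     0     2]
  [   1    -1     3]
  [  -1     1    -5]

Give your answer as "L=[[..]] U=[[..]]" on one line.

L=[[1,0,0],[1,1,0],[-1,-1,1]] U=[[1,0,2],[0,-1,1],[0,0,-2]]

  r1 -= 1·r0 → [0,-1,1]
  r2 -= -1·r0 → [0,1,-3]
  r2 -= -1·r1 → [0,0,-2]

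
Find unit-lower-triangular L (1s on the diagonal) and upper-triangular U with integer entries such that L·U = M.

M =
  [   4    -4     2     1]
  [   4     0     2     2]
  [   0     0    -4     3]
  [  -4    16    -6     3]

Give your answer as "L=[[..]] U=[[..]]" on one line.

  r1 -= 1·r0 → [0,4,0,1]
  r2 -= 0·r0 → [0,0,-4,3]
  r3 -= -1·r0 → [0,12,-4,4]
  r2 -= 0·r1 → [0,0,-4,3]
  r3 -= 3·r1 → [0,0,-4,1]
  r3 -= 1·r2 → [0,0,0,-2]

L=[[1,0,0,0],[1,1,0,0],[0,0,1,0],[-1,3,1,1]] U=[[4,-4,2,1],[0,4,0,1],[0,0,-4,3],[0,0,0,-2]]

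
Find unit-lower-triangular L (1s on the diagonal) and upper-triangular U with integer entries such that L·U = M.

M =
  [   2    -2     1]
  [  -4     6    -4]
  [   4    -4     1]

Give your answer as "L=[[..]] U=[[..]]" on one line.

L=[[1,0,0],[-2,1,0],[2,0,1]] U=[[2,-2,1],[0,2,-2],[0,0,-1]]

  row1 -= -2·row0 → [0,2,-2]
  row2 -= 2·row0 → [0,0,-1]
  row2 -= 0·row1 → [0,0,-1]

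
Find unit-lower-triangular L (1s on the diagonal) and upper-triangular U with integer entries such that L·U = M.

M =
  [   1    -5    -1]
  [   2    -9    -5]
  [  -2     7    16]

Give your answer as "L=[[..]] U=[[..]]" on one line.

  R1 -= 2·R0 → [0,1,-3]
  R2 -= -2·R0 → [0,-3,14]
  R2 -= -3·R1 → [0,0,5]

L=[[1,0,0],[2,1,0],[-2,-3,1]] U=[[1,-5,-1],[0,1,-3],[0,0,5]]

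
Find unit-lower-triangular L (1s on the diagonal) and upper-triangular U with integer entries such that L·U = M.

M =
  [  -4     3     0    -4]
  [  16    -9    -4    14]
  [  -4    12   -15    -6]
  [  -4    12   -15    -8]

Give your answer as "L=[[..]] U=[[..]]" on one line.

  r1 -= -4·r0 → [0,3,-4,-2]
  r2 -= 1·r0 → [0,9,-15,-2]
  r3 -= 1·r0 → [0,9,-15,-4]
  r2 -= 3·r1 → [0,0,-3,4]
  r3 -= 3·r1 → [0,0,-3,2]
  r3 -= 1·r2 → [0,0,0,-2]

L=[[1,0,0,0],[-4,1,0,0],[1,3,1,0],[1,3,1,1]] U=[[-4,3,0,-4],[0,3,-4,-2],[0,0,-3,4],[0,0,0,-2]]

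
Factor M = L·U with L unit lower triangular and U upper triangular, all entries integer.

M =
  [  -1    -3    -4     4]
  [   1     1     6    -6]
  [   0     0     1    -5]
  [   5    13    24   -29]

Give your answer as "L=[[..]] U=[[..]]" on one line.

  R1 -= -1·R0 → [0,-2,2,-2]
  R2 -= 0·R0 → [0,0,1,-5]
  R3 -= -5·R0 → [0,-2,4,-9]
  R2 -= 0·R1 → [0,0,1,-5]
  R3 -= 1·R1 → [0,0,2,-7]
  R3 -= 2·R2 → [0,0,0,3]

L=[[1,0,0,0],[-1,1,0,0],[0,0,1,0],[-5,1,2,1]] U=[[-1,-3,-4,4],[0,-2,2,-2],[0,0,1,-5],[0,0,0,3]]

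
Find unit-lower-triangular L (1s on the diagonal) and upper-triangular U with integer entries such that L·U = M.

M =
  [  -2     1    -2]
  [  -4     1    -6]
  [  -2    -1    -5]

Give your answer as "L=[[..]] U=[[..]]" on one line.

  row1 -= 2·row0 → [0,-1,-2]
  row2 -= 1·row0 → [0,-2,-3]
  row2 -= 2·row1 → [0,0,1]

L=[[1,0,0],[2,1,0],[1,2,1]] U=[[-2,1,-2],[0,-1,-2],[0,0,1]]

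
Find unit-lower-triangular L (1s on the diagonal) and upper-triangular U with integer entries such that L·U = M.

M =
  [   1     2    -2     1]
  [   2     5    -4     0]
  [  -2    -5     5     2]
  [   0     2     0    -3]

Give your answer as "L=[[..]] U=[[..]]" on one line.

L=[[1,0,0,0],[2,1,0,0],[-2,-1,1,0],[0,2,0,1]] U=[[1,2,-2,1],[0,1,0,-2],[0,0,1,2],[0,0,0,1]]

  r1 -= 2·r0 → [0,1,0,-2]
  r2 -= -2·r0 → [0,-1,1,4]
  r3 -= 0·r0 → [0,2,0,-3]
  r2 -= -1·r1 → [0,0,1,2]
  r3 -= 2·r1 → [0,0,0,1]
  r3 -= 0·r2 → [0,0,0,1]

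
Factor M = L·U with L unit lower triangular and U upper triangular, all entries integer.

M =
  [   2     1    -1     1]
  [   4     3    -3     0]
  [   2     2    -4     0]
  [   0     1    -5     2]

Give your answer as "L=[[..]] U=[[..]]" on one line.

L=[[1,0,0,0],[2,1,0,0],[1,1,1,0],[0,1,2,1]] U=[[2,1,-1,1],[0,1,-1,-2],[0,0,-2,1],[0,0,0,2]]

  R1 -= 2·R0 → [0,1,-1,-2]
  R2 -= 1·R0 → [0,1,-3,-1]
  R3 -= 0·R0 → [0,1,-5,2]
  R2 -= 1·R1 → [0,0,-2,1]
  R3 -= 1·R1 → [0,0,-4,4]
  R3 -= 2·R2 → [0,0,0,2]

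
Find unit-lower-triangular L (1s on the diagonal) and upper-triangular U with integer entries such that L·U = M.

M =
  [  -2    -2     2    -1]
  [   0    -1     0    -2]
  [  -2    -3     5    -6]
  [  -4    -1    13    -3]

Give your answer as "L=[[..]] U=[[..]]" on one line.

  r1 -= 0·r0 → [0,-1,0,-2]
  r2 -= 1·r0 → [0,-1,3,-5]
  r3 -= 2·r0 → [0,3,9,-1]
  r2 -= 1·r1 → [0,0,3,-3]
  r3 -= -3·r1 → [0,0,9,-7]
  r3 -= 3·r2 → [0,0,0,2]

L=[[1,0,0,0],[0,1,0,0],[1,1,1,0],[2,-3,3,1]] U=[[-2,-2,2,-1],[0,-1,0,-2],[0,0,3,-3],[0,0,0,2]]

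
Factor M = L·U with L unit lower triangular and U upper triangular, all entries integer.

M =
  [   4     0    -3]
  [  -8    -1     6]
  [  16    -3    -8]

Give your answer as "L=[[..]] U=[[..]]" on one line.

L=[[1,0,0],[-2,1,0],[4,3,1]] U=[[4,0,-3],[0,-1,0],[0,0,4]]

  R1 -= -2·R0 → [0,-1,0]
  R2 -= 4·R0 → [0,-3,4]
  R2 -= 3·R1 → [0,0,4]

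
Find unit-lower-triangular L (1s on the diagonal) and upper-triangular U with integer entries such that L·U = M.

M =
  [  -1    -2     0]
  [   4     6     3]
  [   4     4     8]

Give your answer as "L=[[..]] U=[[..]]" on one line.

  r1 -= -4·r0 → [0,-2,3]
  r2 -= -4·r0 → [0,-4,8]
  r2 -= 2·r1 → [0,0,2]

L=[[1,0,0],[-4,1,0],[-4,2,1]] U=[[-1,-2,0],[0,-2,3],[0,0,2]]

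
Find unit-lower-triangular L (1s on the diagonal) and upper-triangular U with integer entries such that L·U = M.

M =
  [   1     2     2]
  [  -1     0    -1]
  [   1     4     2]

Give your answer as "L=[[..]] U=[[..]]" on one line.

  row1 -= -1·row0 → [0,2,1]
  row2 -= 1·row0 → [0,2,0]
  row2 -= 1·row1 → [0,0,-1]

L=[[1,0,0],[-1,1,0],[1,1,1]] U=[[1,2,2],[0,2,1],[0,0,-1]]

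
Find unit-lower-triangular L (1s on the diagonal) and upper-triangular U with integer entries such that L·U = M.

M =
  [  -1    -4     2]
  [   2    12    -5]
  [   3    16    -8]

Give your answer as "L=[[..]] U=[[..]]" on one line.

L=[[1,0,0],[-2,1,0],[-3,1,1]] U=[[-1,-4,2],[0,4,-1],[0,0,-1]]

  r1 -= -2·r0 → [0,4,-1]
  r2 -= -3·r0 → [0,4,-2]
  r2 -= 1·r1 → [0,0,-1]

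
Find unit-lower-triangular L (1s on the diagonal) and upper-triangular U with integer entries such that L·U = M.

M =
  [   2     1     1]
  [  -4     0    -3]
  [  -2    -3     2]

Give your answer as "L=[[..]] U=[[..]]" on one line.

  r1 -= -2·r0 → [0,2,-1]
  r2 -= -1·r0 → [0,-2,3]
  r2 -= -1·r1 → [0,0,2]

L=[[1,0,0],[-2,1,0],[-1,-1,1]] U=[[2,1,1],[0,2,-1],[0,0,2]]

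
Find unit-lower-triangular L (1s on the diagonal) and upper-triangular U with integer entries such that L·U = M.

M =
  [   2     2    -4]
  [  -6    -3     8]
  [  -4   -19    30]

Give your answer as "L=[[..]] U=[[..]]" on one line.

  row1 -= -3·row0 → [0,3,-4]
  row2 -= -2·row0 → [0,-15,22]
  row2 -= -5·row1 → [0,0,2]

L=[[1,0,0],[-3,1,0],[-2,-5,1]] U=[[2,2,-4],[0,3,-4],[0,0,2]]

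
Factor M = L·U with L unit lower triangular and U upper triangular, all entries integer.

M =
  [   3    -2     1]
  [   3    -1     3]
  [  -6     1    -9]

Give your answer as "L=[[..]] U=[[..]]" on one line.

L=[[1,0,0],[1,1,0],[-2,-3,1]] U=[[3,-2,1],[0,1,2],[0,0,-1]]

  R1 -= 1·R0 → [0,1,2]
  R2 -= -2·R0 → [0,-3,-7]
  R2 -= -3·R1 → [0,0,-1]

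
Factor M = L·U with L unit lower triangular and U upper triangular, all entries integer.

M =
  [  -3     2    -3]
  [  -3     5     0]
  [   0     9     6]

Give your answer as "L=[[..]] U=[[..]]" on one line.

  row1 -= 1·row0 → [0,3,3]
  row2 -= 0·row0 → [0,9,6]
  row2 -= 3·row1 → [0,0,-3]

L=[[1,0,0],[1,1,0],[0,3,1]] U=[[-3,2,-3],[0,3,3],[0,0,-3]]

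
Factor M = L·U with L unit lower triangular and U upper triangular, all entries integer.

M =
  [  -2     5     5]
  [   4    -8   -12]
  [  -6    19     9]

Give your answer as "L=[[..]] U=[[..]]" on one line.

  R1 -= -2·R0 → [0,2,-2]
  R2 -= 3·R0 → [0,4,-6]
  R2 -= 2·R1 → [0,0,-2]

L=[[1,0,0],[-2,1,0],[3,2,1]] U=[[-2,5,5],[0,2,-2],[0,0,-2]]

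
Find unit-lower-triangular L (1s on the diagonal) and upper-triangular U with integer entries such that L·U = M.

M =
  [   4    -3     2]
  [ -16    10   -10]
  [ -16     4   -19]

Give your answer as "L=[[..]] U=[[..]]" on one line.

  R1 -= -4·R0 → [0,-2,-2]
  R2 -= -4·R0 → [0,-8,-11]
  R2 -= 4·R1 → [0,0,-3]

L=[[1,0,0],[-4,1,0],[-4,4,1]] U=[[4,-3,2],[0,-2,-2],[0,0,-3]]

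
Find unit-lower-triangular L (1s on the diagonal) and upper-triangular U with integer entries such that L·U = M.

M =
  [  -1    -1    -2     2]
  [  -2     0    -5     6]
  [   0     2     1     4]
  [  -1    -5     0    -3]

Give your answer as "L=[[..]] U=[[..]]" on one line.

  row1 -= 2·row0 → [0,2,-1,2]
  row2 -= 0·row0 → [0,2,1,4]
  row3 -= 1·row0 → [0,-4,2,-5]
  row2 -= 1·row1 → [0,0,2,2]
  row3 -= -2·row1 → [0,0,0,-1]
  row3 -= 0·row2 → [0,0,0,-1]

L=[[1,0,0,0],[2,1,0,0],[0,1,1,0],[1,-2,0,1]] U=[[-1,-1,-2,2],[0,2,-1,2],[0,0,2,2],[0,0,0,-1]]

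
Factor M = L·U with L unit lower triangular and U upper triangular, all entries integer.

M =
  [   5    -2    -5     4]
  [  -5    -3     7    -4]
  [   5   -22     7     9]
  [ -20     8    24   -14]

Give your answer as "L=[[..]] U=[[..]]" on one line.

L=[[1,0,0,0],[-1,1,0,0],[1,4,1,0],[-4,0,1,1]] U=[[5,-2,-5,4],[0,-5,2,0],[0,0,4,5],[0,0,0,-3]]

  row1 -= -1·row0 → [0,-5,2,0]
  row2 -= 1·row0 → [0,-20,12,5]
  row3 -= -4·row0 → [0,0,4,2]
  row2 -= 4·row1 → [0,0,4,5]
  row3 -= 0·row1 → [0,0,4,2]
  row3 -= 1·row2 → [0,0,0,-3]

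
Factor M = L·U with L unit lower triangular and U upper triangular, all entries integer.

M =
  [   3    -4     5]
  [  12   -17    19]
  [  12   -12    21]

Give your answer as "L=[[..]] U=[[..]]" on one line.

  R1 -= 4·R0 → [0,-1,-1]
  R2 -= 4·R0 → [0,4,1]
  R2 -= -4·R1 → [0,0,-3]

L=[[1,0,0],[4,1,0],[4,-4,1]] U=[[3,-4,5],[0,-1,-1],[0,0,-3]]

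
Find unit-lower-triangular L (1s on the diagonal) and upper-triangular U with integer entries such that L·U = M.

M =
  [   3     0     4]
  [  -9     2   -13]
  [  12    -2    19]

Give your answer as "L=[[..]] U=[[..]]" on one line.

L=[[1,0,0],[-3,1,0],[4,-1,1]] U=[[3,0,4],[0,2,-1],[0,0,2]]

  row1 -= -3·row0 → [0,2,-1]
  row2 -= 4·row0 → [0,-2,3]
  row2 -= -1·row1 → [0,0,2]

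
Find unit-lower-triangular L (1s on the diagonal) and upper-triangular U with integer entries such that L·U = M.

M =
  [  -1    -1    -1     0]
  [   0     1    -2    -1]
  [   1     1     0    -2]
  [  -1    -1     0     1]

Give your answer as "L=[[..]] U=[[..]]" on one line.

L=[[1,0,0,0],[0,1,0,0],[-1,0,1,0],[1,0,-1,1]] U=[[-1,-1,-1,0],[0,1,-2,-1],[0,0,-1,-2],[0,0,0,-1]]

  R1 -= 0·R0 → [0,1,-2,-1]
  R2 -= -1·R0 → [0,0,-1,-2]
  R3 -= 1·R0 → [0,0,1,1]
  R2 -= 0·R1 → [0,0,-1,-2]
  R3 -= 0·R1 → [0,0,1,1]
  R3 -= -1·R2 → [0,0,0,-1]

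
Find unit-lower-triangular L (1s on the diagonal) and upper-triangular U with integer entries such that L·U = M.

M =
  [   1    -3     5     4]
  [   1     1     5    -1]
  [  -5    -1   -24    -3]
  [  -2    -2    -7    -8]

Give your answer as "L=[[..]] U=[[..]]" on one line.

L=[[1,0,0,0],[1,1,0,0],[-5,-4,1,0],[-2,-2,3,1]] U=[[1,-3,5,4],[0,4,0,-5],[0,0,1,-3],[0,0,0,-1]]

  R1 -= 1·R0 → [0,4,0,-5]
  R2 -= -5·R0 → [0,-16,1,17]
  R3 -= -2·R0 → [0,-8,3,0]
  R2 -= -4·R1 → [0,0,1,-3]
  R3 -= -2·R1 → [0,0,3,-10]
  R3 -= 3·R2 → [0,0,0,-1]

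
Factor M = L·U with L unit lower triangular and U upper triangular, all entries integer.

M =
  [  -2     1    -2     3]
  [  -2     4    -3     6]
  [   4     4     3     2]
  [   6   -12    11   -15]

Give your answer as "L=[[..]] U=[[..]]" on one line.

L=[[1,0,0,0],[1,1,0,0],[-2,2,1,0],[-3,-3,2,1]] U=[[-2,1,-2,3],[0,3,-1,3],[0,0,1,2],[0,0,0,-1]]

  row1 -= 1·row0 → [0,3,-1,3]
  row2 -= -2·row0 → [0,6,-1,8]
  row3 -= -3·row0 → [0,-9,5,-6]
  row2 -= 2·row1 → [0,0,1,2]
  row3 -= -3·row1 → [0,0,2,3]
  row3 -= 2·row2 → [0,0,0,-1]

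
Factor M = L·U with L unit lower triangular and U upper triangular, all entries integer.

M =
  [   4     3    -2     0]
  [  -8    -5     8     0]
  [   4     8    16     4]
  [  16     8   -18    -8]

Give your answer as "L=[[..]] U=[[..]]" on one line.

L=[[1,0,0,0],[-2,1,0,0],[1,5,1,0],[4,-4,-3,1]] U=[[4,3,-2,0],[0,1,4,0],[0,0,-2,4],[0,0,0,4]]

  R1 -= -2·R0 → [0,1,4,0]
  R2 -= 1·R0 → [0,5,18,4]
  R3 -= 4·R0 → [0,-4,-10,-8]
  R2 -= 5·R1 → [0,0,-2,4]
  R3 -= -4·R1 → [0,0,6,-8]
  R3 -= -3·R2 → [0,0,0,4]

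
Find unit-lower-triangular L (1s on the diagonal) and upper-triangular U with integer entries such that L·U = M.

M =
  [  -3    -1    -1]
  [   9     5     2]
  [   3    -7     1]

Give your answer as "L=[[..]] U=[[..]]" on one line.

L=[[1,0,0],[-3,1,0],[-1,-4,1]] U=[[-3,-1,-1],[0,2,-1],[0,0,-4]]

  row1 -= -3·row0 → [0,2,-1]
  row2 -= -1·row0 → [0,-8,0]
  row2 -= -4·row1 → [0,0,-4]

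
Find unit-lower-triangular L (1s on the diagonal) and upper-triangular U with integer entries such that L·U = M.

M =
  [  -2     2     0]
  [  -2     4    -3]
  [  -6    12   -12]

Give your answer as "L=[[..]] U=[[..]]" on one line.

  R1 -= 1·R0 → [0,2,-3]
  R2 -= 3·R0 → [0,6,-12]
  R2 -= 3·R1 → [0,0,-3]

L=[[1,0,0],[1,1,0],[3,3,1]] U=[[-2,2,0],[0,2,-3],[0,0,-3]]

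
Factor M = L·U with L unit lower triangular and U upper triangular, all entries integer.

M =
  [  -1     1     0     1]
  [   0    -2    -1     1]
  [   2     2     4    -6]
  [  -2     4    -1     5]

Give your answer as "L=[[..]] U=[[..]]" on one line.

  r1 -= 0·r0 → [0,-2,-1,1]
  r2 -= -2·r0 → [0,4,4,-4]
  r3 -= 2·r0 → [0,2,-1,3]
  r2 -= -2·r1 → [0,0,2,-2]
  r3 -= -1·r1 → [0,0,-2,4]
  r3 -= -1·r2 → [0,0,0,2]

L=[[1,0,0,0],[0,1,0,0],[-2,-2,1,0],[2,-1,-1,1]] U=[[-1,1,0,1],[0,-2,-1,1],[0,0,2,-2],[0,0,0,2]]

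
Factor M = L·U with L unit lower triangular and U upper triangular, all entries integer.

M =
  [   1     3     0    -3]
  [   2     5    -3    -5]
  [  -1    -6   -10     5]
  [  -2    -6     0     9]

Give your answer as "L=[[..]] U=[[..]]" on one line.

L=[[1,0,0,0],[2,1,0,0],[-1,3,1,0],[-2,0,0,1]] U=[[1,3,0,-3],[0,-1,-3,1],[0,0,-1,-1],[0,0,0,3]]

  r1 -= 2·r0 → [0,-1,-3,1]
  r2 -= -1·r0 → [0,-3,-10,2]
  r3 -= -2·r0 → [0,0,0,3]
  r2 -= 3·r1 → [0,0,-1,-1]
  r3 -= 0·r1 → [0,0,0,3]
  r3 -= 0·r2 → [0,0,0,3]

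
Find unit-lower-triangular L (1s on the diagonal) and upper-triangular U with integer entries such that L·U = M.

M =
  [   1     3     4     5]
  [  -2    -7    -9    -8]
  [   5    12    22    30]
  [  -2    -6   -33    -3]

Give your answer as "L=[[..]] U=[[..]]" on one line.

  row1 -= -2·row0 → [0,-1,-1,2]
  row2 -= 5·row0 → [0,-3,2,5]
  row3 -= -2·row0 → [0,0,-25,7]
  row2 -= 3·row1 → [0,0,5,-1]
  row3 -= 0·row1 → [0,0,-25,7]
  row3 -= -5·row2 → [0,0,0,2]

L=[[1,0,0,0],[-2,1,0,0],[5,3,1,0],[-2,0,-5,1]] U=[[1,3,4,5],[0,-1,-1,2],[0,0,5,-1],[0,0,0,2]]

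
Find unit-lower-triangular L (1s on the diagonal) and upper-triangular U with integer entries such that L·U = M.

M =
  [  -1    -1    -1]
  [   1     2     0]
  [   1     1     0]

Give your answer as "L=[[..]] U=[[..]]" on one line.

L=[[1,0,0],[-1,1,0],[-1,0,1]] U=[[-1,-1,-1],[0,1,-1],[0,0,-1]]

  R1 -= -1·R0 → [0,1,-1]
  R2 -= -1·R0 → [0,0,-1]
  R2 -= 0·R1 → [0,0,-1]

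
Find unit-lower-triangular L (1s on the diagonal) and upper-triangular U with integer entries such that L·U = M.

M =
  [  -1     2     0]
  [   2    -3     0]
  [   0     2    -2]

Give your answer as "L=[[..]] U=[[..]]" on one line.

L=[[1,0,0],[-2,1,0],[0,2,1]] U=[[-1,2,0],[0,1,0],[0,0,-2]]

  row1 -= -2·row0 → [0,1,0]
  row2 -= 0·row0 → [0,2,-2]
  row2 -= 2·row1 → [0,0,-2]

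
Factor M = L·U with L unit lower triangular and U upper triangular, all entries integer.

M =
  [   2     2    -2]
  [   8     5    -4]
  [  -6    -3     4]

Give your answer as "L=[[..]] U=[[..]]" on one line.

L=[[1,0,0],[4,1,0],[-3,-1,1]] U=[[2,2,-2],[0,-3,4],[0,0,2]]

  row1 -= 4·row0 → [0,-3,4]
  row2 -= -3·row0 → [0,3,-2]
  row2 -= -1·row1 → [0,0,2]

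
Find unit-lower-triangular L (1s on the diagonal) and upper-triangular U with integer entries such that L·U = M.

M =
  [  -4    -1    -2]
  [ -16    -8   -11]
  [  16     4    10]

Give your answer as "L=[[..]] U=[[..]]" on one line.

L=[[1,0,0],[4,1,0],[-4,0,1]] U=[[-4,-1,-2],[0,-4,-3],[0,0,2]]

  row1 -= 4·row0 → [0,-4,-3]
  row2 -= -4·row0 → [0,0,2]
  row2 -= 0·row1 → [0,0,2]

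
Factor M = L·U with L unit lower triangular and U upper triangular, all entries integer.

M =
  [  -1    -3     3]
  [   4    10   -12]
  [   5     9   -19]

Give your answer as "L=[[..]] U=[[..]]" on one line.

L=[[1,0,0],[-4,1,0],[-5,3,1]] U=[[-1,-3,3],[0,-2,0],[0,0,-4]]

  row1 -= -4·row0 → [0,-2,0]
  row2 -= -5·row0 → [0,-6,-4]
  row2 -= 3·row1 → [0,0,-4]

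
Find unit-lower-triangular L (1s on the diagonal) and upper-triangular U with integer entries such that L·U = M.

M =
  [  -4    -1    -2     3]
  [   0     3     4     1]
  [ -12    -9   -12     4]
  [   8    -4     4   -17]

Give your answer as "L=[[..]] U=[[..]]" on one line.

L=[[1,0,0,0],[0,1,0,0],[3,-2,1,0],[-2,-2,4,1]] U=[[-4,-1,-2,3],[0,3,4,1],[0,0,2,-3],[0,0,0,3]]

  R1 -= 0·R0 → [0,3,4,1]
  R2 -= 3·R0 → [0,-6,-6,-5]
  R3 -= -2·R0 → [0,-6,0,-11]
  R2 -= -2·R1 → [0,0,2,-3]
  R3 -= -2·R1 → [0,0,8,-9]
  R3 -= 4·R2 → [0,0,0,3]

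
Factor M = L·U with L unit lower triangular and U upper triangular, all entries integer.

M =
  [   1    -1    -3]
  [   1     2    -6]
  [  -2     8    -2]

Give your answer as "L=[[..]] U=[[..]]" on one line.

L=[[1,0,0],[1,1,0],[-2,2,1]] U=[[1,-1,-3],[0,3,-3],[0,0,-2]]

  row1 -= 1·row0 → [0,3,-3]
  row2 -= -2·row0 → [0,6,-8]
  row2 -= 2·row1 → [0,0,-2]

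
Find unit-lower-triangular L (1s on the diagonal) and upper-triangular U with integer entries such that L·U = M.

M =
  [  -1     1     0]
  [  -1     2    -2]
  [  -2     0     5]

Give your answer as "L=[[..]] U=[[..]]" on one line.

  R1 -= 1·R0 → [0,1,-2]
  R2 -= 2·R0 → [0,-2,5]
  R2 -= -2·R1 → [0,0,1]

L=[[1,0,0],[1,1,0],[2,-2,1]] U=[[-1,1,0],[0,1,-2],[0,0,1]]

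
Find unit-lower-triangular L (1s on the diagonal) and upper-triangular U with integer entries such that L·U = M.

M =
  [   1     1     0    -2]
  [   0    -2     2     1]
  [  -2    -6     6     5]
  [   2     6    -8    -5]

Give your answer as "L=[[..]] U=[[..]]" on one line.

  row1 -= 0·row0 → [0,-2,2,1]
  row2 -= -2·row0 → [0,-4,6,1]
  row3 -= 2·row0 → [0,4,-8,-1]
  row2 -= 2·row1 → [0,0,2,-1]
  row3 -= -2·row1 → [0,0,-4,1]
  row3 -= -2·row2 → [0,0,0,-1]

L=[[1,0,0,0],[0,1,0,0],[-2,2,1,0],[2,-2,-2,1]] U=[[1,1,0,-2],[0,-2,2,1],[0,0,2,-1],[0,0,0,-1]]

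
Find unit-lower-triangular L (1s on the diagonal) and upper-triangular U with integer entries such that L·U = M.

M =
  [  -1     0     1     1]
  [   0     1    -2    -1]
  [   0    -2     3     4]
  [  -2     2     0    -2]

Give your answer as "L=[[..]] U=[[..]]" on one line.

  R1 -= 0·R0 → [0,1,-2,-1]
  R2 -= 0·R0 → [0,-2,3,4]
  R3 -= 2·R0 → [0,2,-2,-4]
  R2 -= -2·R1 → [0,0,-1,2]
  R3 -= 2·R1 → [0,0,2,-2]
  R3 -= -2·R2 → [0,0,0,2]

L=[[1,0,0,0],[0,1,0,0],[0,-2,1,0],[2,2,-2,1]] U=[[-1,0,1,1],[0,1,-2,-1],[0,0,-1,2],[0,0,0,2]]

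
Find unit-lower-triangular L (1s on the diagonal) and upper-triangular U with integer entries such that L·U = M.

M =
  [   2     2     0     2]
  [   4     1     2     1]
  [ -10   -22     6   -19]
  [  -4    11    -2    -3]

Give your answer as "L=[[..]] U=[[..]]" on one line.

  row1 -= 2·row0 → [0,-3,2,-3]
  row2 -= -5·row0 → [0,-12,6,-9]
  row3 -= -2·row0 → [0,15,-2,1]
  row2 -= 4·row1 → [0,0,-2,3]
  row3 -= -5·row1 → [0,0,8,-14]
  row3 -= -4·row2 → [0,0,0,-2]

L=[[1,0,0,0],[2,1,0,0],[-5,4,1,0],[-2,-5,-4,1]] U=[[2,2,0,2],[0,-3,2,-3],[0,0,-2,3],[0,0,0,-2]]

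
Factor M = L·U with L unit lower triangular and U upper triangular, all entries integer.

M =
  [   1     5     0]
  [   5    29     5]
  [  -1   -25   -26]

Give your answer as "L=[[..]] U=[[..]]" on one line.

  r1 -= 5·r0 → [0,4,5]
  r2 -= -1·r0 → [0,-20,-26]
  r2 -= -5·r1 → [0,0,-1]

L=[[1,0,0],[5,1,0],[-1,-5,1]] U=[[1,5,0],[0,4,5],[0,0,-1]]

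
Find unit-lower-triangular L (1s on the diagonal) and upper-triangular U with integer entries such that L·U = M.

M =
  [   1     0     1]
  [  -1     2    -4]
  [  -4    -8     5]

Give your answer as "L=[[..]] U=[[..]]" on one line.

  R1 -= -1·R0 → [0,2,-3]
  R2 -= -4·R0 → [0,-8,9]
  R2 -= -4·R1 → [0,0,-3]

L=[[1,0,0],[-1,1,0],[-4,-4,1]] U=[[1,0,1],[0,2,-3],[0,0,-3]]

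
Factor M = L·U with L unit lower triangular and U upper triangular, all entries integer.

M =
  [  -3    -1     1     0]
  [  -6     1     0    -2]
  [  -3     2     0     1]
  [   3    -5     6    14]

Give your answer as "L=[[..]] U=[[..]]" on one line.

L=[[1,0,0,0],[2,1,0,0],[1,1,1,0],[-1,-2,3,1]] U=[[-3,-1,1,0],[0,3,-2,-2],[0,0,1,3],[0,0,0,1]]

  r1 -= 2·r0 → [0,3,-2,-2]
  r2 -= 1·r0 → [0,3,-1,1]
  r3 -= -1·r0 → [0,-6,7,14]
  r2 -= 1·r1 → [0,0,1,3]
  r3 -= -2·r1 → [0,0,3,10]
  r3 -= 3·r2 → [0,0,0,1]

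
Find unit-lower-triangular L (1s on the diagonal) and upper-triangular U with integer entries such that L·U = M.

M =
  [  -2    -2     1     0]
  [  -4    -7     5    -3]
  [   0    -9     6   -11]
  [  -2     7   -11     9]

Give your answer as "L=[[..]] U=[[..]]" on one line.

  R1 -= 2·R0 → [0,-3,3,-3]
  R2 -= 0·R0 → [0,-9,6,-11]
  R3 -= 1·R0 → [0,9,-12,9]
  R2 -= 3·R1 → [0,0,-3,-2]
  R3 -= -3·R1 → [0,0,-3,0]
  R3 -= 1·R2 → [0,0,0,2]

L=[[1,0,0,0],[2,1,0,0],[0,3,1,0],[1,-3,1,1]] U=[[-2,-2,1,0],[0,-3,3,-3],[0,0,-3,-2],[0,0,0,2]]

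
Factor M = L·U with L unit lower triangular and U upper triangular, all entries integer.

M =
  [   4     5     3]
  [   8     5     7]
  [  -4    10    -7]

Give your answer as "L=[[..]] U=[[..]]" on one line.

  row1 -= 2·row0 → [0,-5,1]
  row2 -= -1·row0 → [0,15,-4]
  row2 -= -3·row1 → [0,0,-1]

L=[[1,0,0],[2,1,0],[-1,-3,1]] U=[[4,5,3],[0,-5,1],[0,0,-1]]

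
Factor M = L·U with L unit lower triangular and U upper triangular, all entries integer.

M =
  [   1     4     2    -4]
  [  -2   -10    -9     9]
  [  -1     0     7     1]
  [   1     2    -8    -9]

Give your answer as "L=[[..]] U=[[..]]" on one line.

L=[[1,0,0,0],[-2,1,0,0],[-1,-2,1,0],[1,1,5,1]] U=[[1,4,2,-4],[0,-2,-5,1],[0,0,-1,-1],[0,0,0,-1]]

  row1 -= -2·row0 → [0,-2,-5,1]
  row2 -= -1·row0 → [0,4,9,-3]
  row3 -= 1·row0 → [0,-2,-10,-5]
  row2 -= -2·row1 → [0,0,-1,-1]
  row3 -= 1·row1 → [0,0,-5,-6]
  row3 -= 5·row2 → [0,0,0,-1]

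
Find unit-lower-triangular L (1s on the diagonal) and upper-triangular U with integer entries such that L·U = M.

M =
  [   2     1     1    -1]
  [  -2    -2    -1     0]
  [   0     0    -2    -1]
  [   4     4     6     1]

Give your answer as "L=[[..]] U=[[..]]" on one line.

L=[[1,0,0,0],[-1,1,0,0],[0,0,1,0],[2,-2,-2,1]] U=[[2,1,1,-1],[0,-1,0,-1],[0,0,-2,-1],[0,0,0,-1]]

  r1 -= -1·r0 → [0,-1,0,-1]
  r2 -= 0·r0 → [0,0,-2,-1]
  r3 -= 2·r0 → [0,2,4,3]
  r2 -= 0·r1 → [0,0,-2,-1]
  r3 -= -2·r1 → [0,0,4,1]
  r3 -= -2·r2 → [0,0,0,-1]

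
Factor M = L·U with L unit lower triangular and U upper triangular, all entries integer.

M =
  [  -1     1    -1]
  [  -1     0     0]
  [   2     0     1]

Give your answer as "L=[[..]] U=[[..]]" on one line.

  R1 -= 1·R0 → [0,-1,1]
  R2 -= -2·R0 → [0,2,-1]
  R2 -= -2·R1 → [0,0,1]

L=[[1,0,0],[1,1,0],[-2,-2,1]] U=[[-1,1,-1],[0,-1,1],[0,0,1]]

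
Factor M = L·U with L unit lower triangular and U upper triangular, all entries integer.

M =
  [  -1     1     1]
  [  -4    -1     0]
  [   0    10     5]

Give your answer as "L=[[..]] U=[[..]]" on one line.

L=[[1,0,0],[4,1,0],[0,-2,1]] U=[[-1,1,1],[0,-5,-4],[0,0,-3]]

  r1 -= 4·r0 → [0,-5,-4]
  r2 -= 0·r0 → [0,10,5]
  r2 -= -2·r1 → [0,0,-3]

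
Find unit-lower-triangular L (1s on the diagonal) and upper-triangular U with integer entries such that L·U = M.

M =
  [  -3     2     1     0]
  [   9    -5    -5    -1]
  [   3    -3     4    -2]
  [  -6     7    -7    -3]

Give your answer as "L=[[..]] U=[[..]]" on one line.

  R1 -= -3·R0 → [0,1,-2,-1]
  R2 -= -1·R0 → [0,-1,5,-2]
  R3 -= 2·R0 → [0,3,-9,-3]
  R2 -= -1·R1 → [0,0,3,-3]
  R3 -= 3·R1 → [0,0,-3,0]
  R3 -= -1·R2 → [0,0,0,-3]

L=[[1,0,0,0],[-3,1,0,0],[-1,-1,1,0],[2,3,-1,1]] U=[[-3,2,1,0],[0,1,-2,-1],[0,0,3,-3],[0,0,0,-3]]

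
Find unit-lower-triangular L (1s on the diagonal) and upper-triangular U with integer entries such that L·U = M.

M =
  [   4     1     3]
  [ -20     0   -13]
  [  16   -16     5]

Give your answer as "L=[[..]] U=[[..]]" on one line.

L=[[1,0,0],[-5,1,0],[4,-4,1]] U=[[4,1,3],[0,5,2],[0,0,1]]

  R1 -= -5·R0 → [0,5,2]
  R2 -= 4·R0 → [0,-20,-7]
  R2 -= -4·R1 → [0,0,1]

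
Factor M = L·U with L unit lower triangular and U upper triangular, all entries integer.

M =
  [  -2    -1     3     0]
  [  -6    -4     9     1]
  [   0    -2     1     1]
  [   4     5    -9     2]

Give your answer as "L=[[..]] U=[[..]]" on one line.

  row1 -= 3·row0 → [0,-1,0,1]
  row2 -= 0·row0 → [0,-2,1,1]
  row3 -= -2·row0 → [0,3,-3,2]
  row2 -= 2·row1 → [0,0,1,-1]
  row3 -= -3·row1 → [0,0,-3,5]
  row3 -= -3·row2 → [0,0,0,2]

L=[[1,0,0,0],[3,1,0,0],[0,2,1,0],[-2,-3,-3,1]] U=[[-2,-1,3,0],[0,-1,0,1],[0,0,1,-1],[0,0,0,2]]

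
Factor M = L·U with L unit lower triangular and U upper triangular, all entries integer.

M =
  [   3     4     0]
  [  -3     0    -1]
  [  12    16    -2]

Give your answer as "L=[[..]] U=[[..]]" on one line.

L=[[1,0,0],[-1,1,0],[4,0,1]] U=[[3,4,0],[0,4,-1],[0,0,-2]]

  r1 -= -1·r0 → [0,4,-1]
  r2 -= 4·r0 → [0,0,-2]
  r2 -= 0·r1 → [0,0,-2]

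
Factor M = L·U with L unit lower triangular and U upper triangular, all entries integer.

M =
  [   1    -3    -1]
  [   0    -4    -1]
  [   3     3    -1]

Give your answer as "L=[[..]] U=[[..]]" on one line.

L=[[1,0,0],[0,1,0],[3,-3,1]] U=[[1,-3,-1],[0,-4,-1],[0,0,-1]]

  row1 -= 0·row0 → [0,-4,-1]
  row2 -= 3·row0 → [0,12,2]
  row2 -= -3·row1 → [0,0,-1]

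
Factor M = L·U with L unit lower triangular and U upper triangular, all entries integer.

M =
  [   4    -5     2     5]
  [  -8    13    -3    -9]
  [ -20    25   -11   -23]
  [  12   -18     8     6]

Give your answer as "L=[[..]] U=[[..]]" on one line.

L=[[1,0,0,0],[-2,1,0,0],[-5,0,1,0],[3,-1,-3,1]] U=[[4,-5,2,5],[0,3,1,1],[0,0,-1,2],[0,0,0,-2]]

  r1 -= -2·r0 → [0,3,1,1]
  r2 -= -5·r0 → [0,0,-1,2]
  r3 -= 3·r0 → [0,-3,2,-9]
  r2 -= 0·r1 → [0,0,-1,2]
  r3 -= -1·r1 → [0,0,3,-8]
  r3 -= -3·r2 → [0,0,0,-2]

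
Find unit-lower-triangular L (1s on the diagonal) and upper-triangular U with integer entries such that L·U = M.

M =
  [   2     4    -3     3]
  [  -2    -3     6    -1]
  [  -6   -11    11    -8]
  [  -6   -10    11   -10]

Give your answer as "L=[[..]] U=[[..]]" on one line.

L=[[1,0,0,0],[-1,1,0,0],[-3,1,1,0],[-3,2,4,1]] U=[[2,4,-3,3],[0,1,3,2],[0,0,-1,-1],[0,0,0,-1]]

  r1 -= -1·r0 → [0,1,3,2]
  r2 -= -3·r0 → [0,1,2,1]
  r3 -= -3·r0 → [0,2,2,-1]
  r2 -= 1·r1 → [0,0,-1,-1]
  r3 -= 2·r1 → [0,0,-4,-5]
  r3 -= 4·r2 → [0,0,0,-1]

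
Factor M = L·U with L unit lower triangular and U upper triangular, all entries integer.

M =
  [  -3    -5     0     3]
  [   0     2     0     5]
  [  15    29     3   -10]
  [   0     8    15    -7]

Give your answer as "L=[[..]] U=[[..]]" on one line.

L=[[1,0,0,0],[0,1,0,0],[-5,2,1,0],[0,4,5,1]] U=[[-3,-5,0,3],[0,2,0,5],[0,0,3,-5],[0,0,0,-2]]

  r1 -= 0·r0 → [0,2,0,5]
  r2 -= -5·r0 → [0,4,3,5]
  r3 -= 0·r0 → [0,8,15,-7]
  r2 -= 2·r1 → [0,0,3,-5]
  r3 -= 4·r1 → [0,0,15,-27]
  r3 -= 5·r2 → [0,0,0,-2]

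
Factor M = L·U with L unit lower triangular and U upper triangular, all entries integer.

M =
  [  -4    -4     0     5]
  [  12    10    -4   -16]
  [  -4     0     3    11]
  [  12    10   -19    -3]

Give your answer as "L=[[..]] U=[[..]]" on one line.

  row1 -= -3·row0 → [0,-2,-4,-1]
  row2 -= 1·row0 → [0,4,3,6]
  row3 -= -3·row0 → [0,-2,-19,12]
  row2 -= -2·row1 → [0,0,-5,4]
  row3 -= 1·row1 → [0,0,-15,13]
  row3 -= 3·row2 → [0,0,0,1]

L=[[1,0,0,0],[-3,1,0,0],[1,-2,1,0],[-3,1,3,1]] U=[[-4,-4,0,5],[0,-2,-4,-1],[0,0,-5,4],[0,0,0,1]]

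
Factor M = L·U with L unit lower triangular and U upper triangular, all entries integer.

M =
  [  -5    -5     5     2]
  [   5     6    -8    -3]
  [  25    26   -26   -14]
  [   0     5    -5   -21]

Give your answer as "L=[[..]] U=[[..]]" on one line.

  row1 -= -1·row0 → [0,1,-3,-1]
  row2 -= -5·row0 → [0,1,-1,-4]
  row3 -= 0·row0 → [0,5,-5,-21]
  row2 -= 1·row1 → [0,0,2,-3]
  row3 -= 5·row1 → [0,0,10,-16]
  row3 -= 5·row2 → [0,0,0,-1]

L=[[1,0,0,0],[-1,1,0,0],[-5,1,1,0],[0,5,5,1]] U=[[-5,-5,5,2],[0,1,-3,-1],[0,0,2,-3],[0,0,0,-1]]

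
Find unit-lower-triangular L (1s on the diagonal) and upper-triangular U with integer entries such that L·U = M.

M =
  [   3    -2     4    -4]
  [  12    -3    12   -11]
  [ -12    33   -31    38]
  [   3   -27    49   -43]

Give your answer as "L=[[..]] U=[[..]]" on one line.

  R1 -= 4·R0 → [0,5,-4,5]
  R2 -= -4·R0 → [0,25,-15,22]
  R3 -= 1·R0 → [0,-25,45,-39]
  R2 -= 5·R1 → [0,0,5,-3]
  R3 -= -5·R1 → [0,0,25,-14]
  R3 -= 5·R2 → [0,0,0,1]

L=[[1,0,0,0],[4,1,0,0],[-4,5,1,0],[1,-5,5,1]] U=[[3,-2,4,-4],[0,5,-4,5],[0,0,5,-3],[0,0,0,1]]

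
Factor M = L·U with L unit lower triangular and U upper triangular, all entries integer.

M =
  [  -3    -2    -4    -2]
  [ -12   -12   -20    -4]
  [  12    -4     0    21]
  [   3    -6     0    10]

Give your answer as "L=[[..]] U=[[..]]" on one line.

L=[[1,0,0,0],[4,1,0,0],[-4,3,1,0],[-1,2,-1,1]] U=[[-3,-2,-4,-2],[0,-4,-4,4],[0,0,-4,1],[0,0,0,1]]

  r1 -= 4·r0 → [0,-4,-4,4]
  r2 -= -4·r0 → [0,-12,-16,13]
  r3 -= -1·r0 → [0,-8,-4,8]
  r2 -= 3·r1 → [0,0,-4,1]
  r3 -= 2·r1 → [0,0,4,0]
  r3 -= -1·r2 → [0,0,0,1]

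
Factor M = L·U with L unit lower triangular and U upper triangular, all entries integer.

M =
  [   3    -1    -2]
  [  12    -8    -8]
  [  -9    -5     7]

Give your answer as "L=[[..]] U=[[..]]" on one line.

L=[[1,0,0],[4,1,0],[-3,2,1]] U=[[3,-1,-2],[0,-4,0],[0,0,1]]

  r1 -= 4·r0 → [0,-4,0]
  r2 -= -3·r0 → [0,-8,1]
  r2 -= 2·r1 → [0,0,1]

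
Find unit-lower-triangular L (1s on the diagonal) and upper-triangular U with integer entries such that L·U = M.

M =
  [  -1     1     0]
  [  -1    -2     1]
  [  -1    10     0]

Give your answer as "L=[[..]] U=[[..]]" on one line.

L=[[1,0,0],[1,1,0],[1,-3,1]] U=[[-1,1,0],[0,-3,1],[0,0,3]]

  row1 -= 1·row0 → [0,-3,1]
  row2 -= 1·row0 → [0,9,0]
  row2 -= -3·row1 → [0,0,3]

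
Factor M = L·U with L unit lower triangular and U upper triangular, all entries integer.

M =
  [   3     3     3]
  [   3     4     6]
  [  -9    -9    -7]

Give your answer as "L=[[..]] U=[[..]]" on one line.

  r1 -= 1·r0 → [0,1,3]
  r2 -= -3·r0 → [0,0,2]
  r2 -= 0·r1 → [0,0,2]

L=[[1,0,0],[1,1,0],[-3,0,1]] U=[[3,3,3],[0,1,3],[0,0,2]]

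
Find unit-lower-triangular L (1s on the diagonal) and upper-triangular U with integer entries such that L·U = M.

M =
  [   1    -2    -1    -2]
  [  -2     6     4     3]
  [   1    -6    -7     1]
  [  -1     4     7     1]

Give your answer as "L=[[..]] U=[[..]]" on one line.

  row1 -= -2·row0 → [0,2,2,-1]
  row2 -= 1·row0 → [0,-4,-6,3]
  row3 -= -1·row0 → [0,2,6,-1]
  row2 -= -2·row1 → [0,0,-2,1]
  row3 -= 1·row1 → [0,0,4,0]
  row3 -= -2·row2 → [0,0,0,2]

L=[[1,0,0,0],[-2,1,0,0],[1,-2,1,0],[-1,1,-2,1]] U=[[1,-2,-1,-2],[0,2,2,-1],[0,0,-2,1],[0,0,0,2]]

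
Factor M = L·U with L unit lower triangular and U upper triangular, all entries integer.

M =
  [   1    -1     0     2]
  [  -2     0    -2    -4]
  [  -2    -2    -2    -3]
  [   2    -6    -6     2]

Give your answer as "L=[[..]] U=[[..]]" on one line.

  R1 -= -2·R0 → [0,-2,-2,0]
  R2 -= -2·R0 → [0,-4,-2,1]
  R3 -= 2·R0 → [0,-4,-6,-2]
  R2 -= 2·R1 → [0,0,2,1]
  R3 -= 2·R1 → [0,0,-2,-2]
  R3 -= -1·R2 → [0,0,0,-1]

L=[[1,0,0,0],[-2,1,0,0],[-2,2,1,0],[2,2,-1,1]] U=[[1,-1,0,2],[0,-2,-2,0],[0,0,2,1],[0,0,0,-1]]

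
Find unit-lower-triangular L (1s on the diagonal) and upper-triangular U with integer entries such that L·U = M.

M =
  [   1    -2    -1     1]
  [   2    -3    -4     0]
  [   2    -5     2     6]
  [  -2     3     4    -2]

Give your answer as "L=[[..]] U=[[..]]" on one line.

L=[[1,0,0,0],[2,1,0,0],[2,-1,1,0],[-2,-1,0,1]] U=[[1,-2,-1,1],[0,1,-2,-2],[0,0,2,2],[0,0,0,-2]]

  r1 -= 2·r0 → [0,1,-2,-2]
  r2 -= 2·r0 → [0,-1,4,4]
  r3 -= -2·r0 → [0,-1,2,0]
  r2 -= -1·r1 → [0,0,2,2]
  r3 -= -1·r1 → [0,0,0,-2]
  r3 -= 0·r2 → [0,0,0,-2]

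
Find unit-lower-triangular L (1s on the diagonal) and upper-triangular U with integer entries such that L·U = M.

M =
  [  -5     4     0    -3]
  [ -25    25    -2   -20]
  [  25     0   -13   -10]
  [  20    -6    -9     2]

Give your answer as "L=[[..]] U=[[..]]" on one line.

  R1 -= 5·R0 → [0,5,-2,-5]
  R2 -= -5·R0 → [0,20,-13,-25]
  R3 -= -4·R0 → [0,10,-9,-10]
  R2 -= 4·R1 → [0,0,-5,-5]
  R3 -= 2·R1 → [0,0,-5,0]
  R3 -= 1·R2 → [0,0,0,5]

L=[[1,0,0,0],[5,1,0,0],[-5,4,1,0],[-4,2,1,1]] U=[[-5,4,0,-3],[0,5,-2,-5],[0,0,-5,-5],[0,0,0,5]]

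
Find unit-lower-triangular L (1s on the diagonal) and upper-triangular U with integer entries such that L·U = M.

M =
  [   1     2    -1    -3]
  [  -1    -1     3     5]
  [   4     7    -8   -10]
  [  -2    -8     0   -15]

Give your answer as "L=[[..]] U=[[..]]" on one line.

L=[[1,0,0,0],[-1,1,0,0],[4,-1,1,0],[-2,-4,-3,1]] U=[[1,2,-1,-3],[0,1,2,2],[0,0,-2,4],[0,0,0,-1]]

  R1 -= -1·R0 → [0,1,2,2]
  R2 -= 4·R0 → [0,-1,-4,2]
  R3 -= -2·R0 → [0,-4,-2,-21]
  R2 -= -1·R1 → [0,0,-2,4]
  R3 -= -4·R1 → [0,0,6,-13]
  R3 -= -3·R2 → [0,0,0,-1]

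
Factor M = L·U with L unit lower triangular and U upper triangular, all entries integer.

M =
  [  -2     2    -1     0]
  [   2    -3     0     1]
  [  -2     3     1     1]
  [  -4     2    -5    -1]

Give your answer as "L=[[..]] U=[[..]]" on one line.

L=[[1,0,0,0],[-1,1,0,0],[1,-1,1,0],[2,2,-1,1]] U=[[-2,2,-1,0],[0,-1,-1,1],[0,0,1,2],[0,0,0,-1]]

  r1 -= -1·r0 → [0,-1,-1,1]
  r2 -= 1·r0 → [0,1,2,1]
  r3 -= 2·r0 → [0,-2,-3,-1]
  r2 -= -1·r1 → [0,0,1,2]
  r3 -= 2·r1 → [0,0,-1,-3]
  r3 -= -1·r2 → [0,0,0,-1]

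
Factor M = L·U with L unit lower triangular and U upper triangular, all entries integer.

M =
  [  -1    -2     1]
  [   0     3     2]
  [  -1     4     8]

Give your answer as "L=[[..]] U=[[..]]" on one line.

  R1 -= 0·R0 → [0,3,2]
  R2 -= 1·R0 → [0,6,7]
  R2 -= 2·R1 → [0,0,3]

L=[[1,0,0],[0,1,0],[1,2,1]] U=[[-1,-2,1],[0,3,2],[0,0,3]]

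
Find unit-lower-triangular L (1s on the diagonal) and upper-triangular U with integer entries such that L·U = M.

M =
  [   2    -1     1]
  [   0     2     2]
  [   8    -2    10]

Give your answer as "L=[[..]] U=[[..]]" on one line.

L=[[1,0,0],[0,1,0],[4,1,1]] U=[[2,-1,1],[0,2,2],[0,0,4]]

  row1 -= 0·row0 → [0,2,2]
  row2 -= 4·row0 → [0,2,6]
  row2 -= 1·row1 → [0,0,4]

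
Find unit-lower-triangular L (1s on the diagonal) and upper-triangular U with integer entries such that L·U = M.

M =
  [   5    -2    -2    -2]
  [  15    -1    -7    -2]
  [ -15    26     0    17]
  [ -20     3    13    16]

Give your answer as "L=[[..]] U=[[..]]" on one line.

  r1 -= 3·r0 → [0,5,-1,4]
  r2 -= -3·r0 → [0,20,-6,11]
  r3 -= -4·r0 → [0,-5,5,8]
  r2 -= 4·r1 → [0,0,-2,-5]
  r3 -= -1·r1 → [0,0,4,12]
  r3 -= -2·r2 → [0,0,0,2]

L=[[1,0,0,0],[3,1,0,0],[-3,4,1,0],[-4,-1,-2,1]] U=[[5,-2,-2,-2],[0,5,-1,4],[0,0,-2,-5],[0,0,0,2]]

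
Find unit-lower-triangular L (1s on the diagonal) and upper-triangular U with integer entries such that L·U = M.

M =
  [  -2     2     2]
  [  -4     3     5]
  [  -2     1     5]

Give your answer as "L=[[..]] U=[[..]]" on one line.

L=[[1,0,0],[2,1,0],[1,1,1]] U=[[-2,2,2],[0,-1,1],[0,0,2]]

  r1 -= 2·r0 → [0,-1,1]
  r2 -= 1·r0 → [0,-1,3]
  r2 -= 1·r1 → [0,0,2]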